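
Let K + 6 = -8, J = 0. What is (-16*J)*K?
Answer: 0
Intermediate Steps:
K = -14 (K = -6 - 8 = -14)
(-16*J)*K = -16*0*(-14) = 0*(-14) = 0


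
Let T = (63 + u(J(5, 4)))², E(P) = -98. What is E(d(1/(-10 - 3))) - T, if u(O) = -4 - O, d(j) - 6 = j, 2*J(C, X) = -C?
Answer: -15521/4 ≈ -3880.3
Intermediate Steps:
J(C, X) = -C/2 (J(C, X) = (-C)/2 = -C/2)
d(j) = 6 + j
T = 15129/4 (T = (63 + (-4 - (-1)*5/2))² = (63 + (-4 - 1*(-5/2)))² = (63 + (-4 + 5/2))² = (63 - 3/2)² = (123/2)² = 15129/4 ≈ 3782.3)
E(d(1/(-10 - 3))) - T = -98 - 1*15129/4 = -98 - 15129/4 = -15521/4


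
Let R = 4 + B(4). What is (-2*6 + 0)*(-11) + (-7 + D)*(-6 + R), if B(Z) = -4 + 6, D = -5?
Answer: 132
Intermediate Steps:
B(Z) = 2
R = 6 (R = 4 + 2 = 6)
(-2*6 + 0)*(-11) + (-7 + D)*(-6 + R) = (-2*6 + 0)*(-11) + (-7 - 5)*(-6 + 6) = (-12 + 0)*(-11) - 12*0 = -12*(-11) + 0 = 132 + 0 = 132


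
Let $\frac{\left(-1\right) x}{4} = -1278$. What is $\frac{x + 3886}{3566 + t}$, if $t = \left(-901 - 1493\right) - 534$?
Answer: $\frac{409}{29} \approx 14.103$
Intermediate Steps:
$x = 5112$ ($x = \left(-4\right) \left(-1278\right) = 5112$)
$t = -2928$ ($t = -2394 - 534 = -2928$)
$\frac{x + 3886}{3566 + t} = \frac{5112 + 3886}{3566 - 2928} = \frac{8998}{638} = 8998 \cdot \frac{1}{638} = \frac{409}{29}$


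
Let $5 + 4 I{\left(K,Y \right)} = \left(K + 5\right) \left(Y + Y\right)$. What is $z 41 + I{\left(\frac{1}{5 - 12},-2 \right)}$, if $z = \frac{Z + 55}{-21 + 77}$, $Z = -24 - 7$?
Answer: $\frac{321}{28} \approx 11.464$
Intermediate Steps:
$Z = -31$
$z = \frac{3}{7}$ ($z = \frac{-31 + 55}{-21 + 77} = \frac{24}{56} = 24 \cdot \frac{1}{56} = \frac{3}{7} \approx 0.42857$)
$I{\left(K,Y \right)} = - \frac{5}{4} + \frac{Y \left(5 + K\right)}{2}$ ($I{\left(K,Y \right)} = - \frac{5}{4} + \frac{\left(K + 5\right) \left(Y + Y\right)}{4} = - \frac{5}{4} + \frac{\left(5 + K\right) 2 Y}{4} = - \frac{5}{4} + \frac{2 Y \left(5 + K\right)}{4} = - \frac{5}{4} + \frac{Y \left(5 + K\right)}{2}$)
$z 41 + I{\left(\frac{1}{5 - 12},-2 \right)} = \frac{3}{7} \cdot 41 + \left(- \frac{5}{4} + \frac{5}{2} \left(-2\right) + \frac{1}{2} \frac{1}{5 - 12} \left(-2\right)\right) = \frac{123}{7} - \left(\frac{25}{4} - \frac{1}{2} \frac{1}{-7} \left(-2\right)\right) = \frac{123}{7} - \left(\frac{25}{4} - \frac{1}{7}\right) = \frac{123}{7} - \frac{171}{28} = \frac{321}{28}$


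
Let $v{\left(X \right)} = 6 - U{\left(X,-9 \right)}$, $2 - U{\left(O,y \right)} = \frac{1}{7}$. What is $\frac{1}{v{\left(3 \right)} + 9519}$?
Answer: $\frac{7}{66662} \approx 0.00010501$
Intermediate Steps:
$U{\left(O,y \right)} = \frac{13}{7}$ ($U{\left(O,y \right)} = 2 - \frac{1}{7} = \frac{13}{7}$)
$v{\left(X \right)} = \frac{29}{7}$ ($v{\left(X \right)} = 6 - \frac{13}{7} = \frac{29}{7}$)
$\frac{1}{v{\left(3 \right)} + 9519} = \frac{1}{\frac{29}{7} + 9519} = \frac{1}{\frac{66662}{7}} = \frac{7}{66662}$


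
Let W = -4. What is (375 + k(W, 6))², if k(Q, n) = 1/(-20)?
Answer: 56235001/400 ≈ 1.4059e+5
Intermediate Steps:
k(Q, n) = -1/20
(375 + k(W, 6))² = (375 - 1/20)² = (7499/20)² = 56235001/400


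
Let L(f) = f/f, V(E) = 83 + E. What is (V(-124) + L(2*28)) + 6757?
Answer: 6717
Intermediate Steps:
L(f) = 1
(V(-124) + L(2*28)) + 6757 = ((83 - 124) + 1) + 6757 = (-41 + 1) + 6757 = -40 + 6757 = 6717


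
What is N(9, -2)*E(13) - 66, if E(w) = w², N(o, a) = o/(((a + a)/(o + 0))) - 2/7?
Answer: -99023/28 ≈ -3536.5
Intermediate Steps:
N(o, a) = -2/7 + o²/(2*a) (N(o, a) = o/(((2*a)/o)) - 2*⅐ = o/((2*a/o)) - 2/7 = o*(o/(2*a)) - 2/7 = o²/(2*a) - 2/7 = -2/7 + o²/(2*a))
N(9, -2)*E(13) - 66 = (-2/7 + (½)*9²/(-2))*13² - 66 = (-2/7 + (½)*(-½)*81)*169 - 66 = (-2/7 - 81/4)*169 - 66 = -575/28*169 - 66 = -97175/28 - 66 = -99023/28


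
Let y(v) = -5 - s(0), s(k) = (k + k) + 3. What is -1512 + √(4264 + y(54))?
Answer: -1512 + 4*√266 ≈ -1446.8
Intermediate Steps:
s(k) = 3 + 2*k (s(k) = 2*k + 3 = 3 + 2*k)
y(v) = -8 (y(v) = -5 - (3 + 2*0) = -5 - (3 + 0) = -5 - 1*3 = -5 - 3 = -8)
-1512 + √(4264 + y(54)) = -1512 + √(4264 - 8) = -1512 + √4256 = -1512 + 4*√266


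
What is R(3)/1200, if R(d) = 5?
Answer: 1/240 ≈ 0.0041667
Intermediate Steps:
R(3)/1200 = 5/1200 = 5*(1/1200) = 1/240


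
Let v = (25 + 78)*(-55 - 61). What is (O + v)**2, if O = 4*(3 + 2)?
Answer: 142277184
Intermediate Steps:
O = 20 (O = 4*5 = 20)
v = -11948 (v = 103*(-116) = -11948)
(O + v)**2 = (20 - 11948)**2 = (-11928)**2 = 142277184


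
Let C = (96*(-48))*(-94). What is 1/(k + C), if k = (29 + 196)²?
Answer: 1/483777 ≈ 2.0671e-6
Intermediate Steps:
k = 50625 (k = 225² = 50625)
C = 433152 (C = -4608*(-94) = 433152)
1/(k + C) = 1/(50625 + 433152) = 1/483777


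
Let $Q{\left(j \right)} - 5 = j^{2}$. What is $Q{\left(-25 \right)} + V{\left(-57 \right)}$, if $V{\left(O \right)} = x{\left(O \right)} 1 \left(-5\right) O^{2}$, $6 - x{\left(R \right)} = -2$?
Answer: $-129330$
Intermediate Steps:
$Q{\left(j \right)} = 5 + j^{2}$
$x{\left(R \right)} = 8$ ($x{\left(R \right)} = 6 - -2 = 6 + 2 = 8$)
$V{\left(O \right)} = - 40 O^{2}$ ($V{\left(O \right)} = 8 \cdot 1 \left(-5\right) O^{2} = 8 \left(-5\right) O^{2} = - 40 O^{2}$)
$Q{\left(-25 \right)} + V{\left(-57 \right)} = \left(5 + \left(-25\right)^{2}\right) - 40 \left(-57\right)^{2} = \left(5 + 625\right) - 129960 = 630 - 129960 = -129330$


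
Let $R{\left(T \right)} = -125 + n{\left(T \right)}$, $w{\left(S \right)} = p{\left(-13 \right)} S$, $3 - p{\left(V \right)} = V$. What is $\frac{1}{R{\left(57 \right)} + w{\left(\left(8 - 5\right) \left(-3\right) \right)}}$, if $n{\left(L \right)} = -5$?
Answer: $- \frac{1}{274} \approx -0.0036496$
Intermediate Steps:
$p{\left(V \right)} = 3 - V$
$w{\left(S \right)} = 16 S$ ($w{\left(S \right)} = \left(3 - -13\right) S = \left(3 + 13\right) S = 16 S$)
$R{\left(T \right)} = -130$ ($R{\left(T \right)} = -125 - 5 = -130$)
$\frac{1}{R{\left(57 \right)} + w{\left(\left(8 - 5\right) \left(-3\right) \right)}} = \frac{1}{-130 + 16 \left(8 - 5\right) \left(-3\right)} = \frac{1}{-130 + 16 \cdot 3 \left(-3\right)} = \frac{1}{-130 + 16 \left(-9\right)} = \frac{1}{-130 - 144} = \frac{1}{-274} = - \frac{1}{274}$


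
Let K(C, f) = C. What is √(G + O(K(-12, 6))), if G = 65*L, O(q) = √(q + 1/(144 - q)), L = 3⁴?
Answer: √(32032260 + 78*I*√72969)/78 ≈ 72.56 + 0.023864*I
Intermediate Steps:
L = 81
G = 5265 (G = 65*81 = 5265)
√(G + O(K(-12, 6))) = √(5265 + √((-1 - 12*(-144 - 12))/(-144 - 12))) = √(5265 + √((-1 - 12*(-156))/(-156))) = √(5265 + √(-(-1 + 1872)/156)) = √(5265 + √(-1/156*1871)) = √(5265 + √(-1871/156)) = √(5265 + I*√72969/78)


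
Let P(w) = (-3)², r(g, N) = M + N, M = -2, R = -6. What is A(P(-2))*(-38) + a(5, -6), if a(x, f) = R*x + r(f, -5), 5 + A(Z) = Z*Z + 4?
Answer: -3077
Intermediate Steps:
r(g, N) = -2 + N
P(w) = 9
A(Z) = -1 + Z² (A(Z) = -5 + (Z*Z + 4) = -5 + (Z² + 4) = -5 + (4 + Z²) = -1 + Z²)
a(x, f) = -7 - 6*x (a(x, f) = -6*x + (-2 - 5) = -6*x - 7 = -7 - 6*x)
A(P(-2))*(-38) + a(5, -6) = (-1 + 9²)*(-38) + (-7 - 6*5) = (-1 + 81)*(-38) + (-7 - 30) = 80*(-38) - 37 = -3040 - 37 = -3077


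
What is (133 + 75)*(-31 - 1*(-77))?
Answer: 9568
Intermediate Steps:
(133 + 75)*(-31 - 1*(-77)) = 208*(-31 + 77) = 208*46 = 9568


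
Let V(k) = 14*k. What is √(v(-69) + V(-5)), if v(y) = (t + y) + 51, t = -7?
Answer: I*√95 ≈ 9.7468*I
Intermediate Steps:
v(y) = 44 + y (v(y) = (-7 + y) + 51 = 44 + y)
√(v(-69) + V(-5)) = √((44 - 69) + 14*(-5)) = √(-25 - 70) = √(-95) = I*√95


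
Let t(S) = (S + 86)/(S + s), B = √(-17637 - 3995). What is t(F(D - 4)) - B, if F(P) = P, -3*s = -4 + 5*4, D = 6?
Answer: -132/5 - 104*I*√2 ≈ -26.4 - 147.08*I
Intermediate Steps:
s = -16/3 (s = -(-4 + 5*4)/3 = -(-4 + 20)/3 = -⅓*16 = -16/3 ≈ -5.3333)
B = 104*I*√2 (B = √(-21632) = 104*I*√2 ≈ 147.08*I)
t(S) = (86 + S)/(-16/3 + S) (t(S) = (S + 86)/(S - 16/3) = (86 + S)/(-16/3 + S))
t(F(D - 4)) - B = 3*(86 + (6 - 4))/(-16 + 3*(6 - 4)) - 104*I*√2 = 3*(86 + 2)/(-16 + 3*2) - 104*I*√2 = 3*88/(-16 + 6) - 104*I*√2 = 3*88/(-10) - 104*I*√2 = 3*(-⅒)*88 - 104*I*√2 = -132/5 - 104*I*√2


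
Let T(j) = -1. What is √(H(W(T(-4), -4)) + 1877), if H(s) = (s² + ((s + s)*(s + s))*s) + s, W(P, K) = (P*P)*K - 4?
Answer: I*√115 ≈ 10.724*I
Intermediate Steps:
W(P, K) = -4 + K*P² (W(P, K) = P²*K - 4 = K*P² - 4 = -4 + K*P²)
H(s) = s + s² + 4*s³ (H(s) = (s² + ((2*s)*(2*s))*s) + s = (s² + (4*s²)*s) + s = (s² + 4*s³) + s = s + s² + 4*s³)
√(H(W(T(-4), -4)) + 1877) = √((-4 - 4*(-1)²)*(1 + (-4 - 4*(-1)²) + 4*(-4 - 4*(-1)²)²) + 1877) = √((-4 - 4*1)*(1 + (-4 - 4*1) + 4*(-4 - 4*1)²) + 1877) = √((-4 - 4)*(1 + (-4 - 4) + 4*(-4 - 4)²) + 1877) = √(-8*(1 - 8 + 4*(-8)²) + 1877) = √(-8*(1 - 8 + 4*64) + 1877) = √(-8*(1 - 8 + 256) + 1877) = √(-8*249 + 1877) = √(-1992 + 1877) = √(-115) = I*√115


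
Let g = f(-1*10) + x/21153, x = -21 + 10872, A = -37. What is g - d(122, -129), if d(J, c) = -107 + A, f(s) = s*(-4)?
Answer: 1301001/7051 ≈ 184.51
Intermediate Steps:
x = 10851
f(s) = -4*s
d(J, c) = -144 (d(J, c) = -107 - 37 = -144)
g = 285657/7051 (g = -(-4)*10 + 10851/21153 = -4*(-10) + 10851*(1/21153) = 40 + 3617/7051 = 285657/7051 ≈ 40.513)
g - d(122, -129) = 285657/7051 - 1*(-144) = 285657/7051 + 144 = 1301001/7051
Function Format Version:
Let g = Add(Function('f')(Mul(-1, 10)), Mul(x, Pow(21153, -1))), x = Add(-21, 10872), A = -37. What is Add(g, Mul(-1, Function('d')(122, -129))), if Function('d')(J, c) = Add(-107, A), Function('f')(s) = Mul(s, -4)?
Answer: Rational(1301001, 7051) ≈ 184.51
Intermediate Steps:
x = 10851
Function('f')(s) = Mul(-4, s)
Function('d')(J, c) = -144 (Function('d')(J, c) = Add(-107, -37) = -144)
g = Rational(285657, 7051) (g = Add(Mul(-4, Mul(-1, 10)), Mul(10851, Pow(21153, -1))) = Add(Mul(-4, -10), Mul(10851, Rational(1, 21153))) = Add(40, Rational(3617, 7051)) = Rational(285657, 7051) ≈ 40.513)
Add(g, Mul(-1, Function('d')(122, -129))) = Add(Rational(285657, 7051), Mul(-1, -144)) = Add(Rational(285657, 7051), 144) = Rational(1301001, 7051)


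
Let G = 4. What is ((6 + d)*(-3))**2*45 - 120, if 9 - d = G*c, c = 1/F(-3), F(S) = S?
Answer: 107925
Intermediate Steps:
c = -1/3 (c = 1/(-3) = -1/3 ≈ -0.33333)
d = 31/3 (d = 9 - 4*(-1)/3 = 9 - 1*(-4/3) = 9 + 4/3 = 31/3 ≈ 10.333)
((6 + d)*(-3))**2*45 - 120 = ((6 + 31/3)*(-3))**2*45 - 120 = ((49/3)*(-3))**2*45 - 120 = (-49)**2*45 - 120 = 2401*45 - 120 = 108045 - 120 = 107925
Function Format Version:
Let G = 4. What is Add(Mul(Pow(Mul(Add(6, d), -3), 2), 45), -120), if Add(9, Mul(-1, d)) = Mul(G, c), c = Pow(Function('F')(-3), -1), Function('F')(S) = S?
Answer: 107925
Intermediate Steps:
c = Rational(-1, 3) (c = Pow(-3, -1) = Rational(-1, 3) ≈ -0.33333)
d = Rational(31, 3) (d = Add(9, Mul(-1, Mul(4, Rational(-1, 3)))) = Add(9, Mul(-1, Rational(-4, 3))) = Add(9, Rational(4, 3)) = Rational(31, 3) ≈ 10.333)
Add(Mul(Pow(Mul(Add(6, d), -3), 2), 45), -120) = Add(Mul(Pow(Mul(Add(6, Rational(31, 3)), -3), 2), 45), -120) = Add(Mul(Pow(Mul(Rational(49, 3), -3), 2), 45), -120) = Add(Mul(Pow(-49, 2), 45), -120) = Add(Mul(2401, 45), -120) = Add(108045, -120) = 107925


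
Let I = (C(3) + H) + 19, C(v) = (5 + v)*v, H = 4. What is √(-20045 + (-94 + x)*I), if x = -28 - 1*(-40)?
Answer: I*√23899 ≈ 154.59*I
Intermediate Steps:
C(v) = v*(5 + v)
x = 12 (x = -28 + 40 = 12)
I = 47 (I = (3*(5 + 3) + 4) + 19 = (3*8 + 4) + 19 = (24 + 4) + 19 = 28 + 19 = 47)
√(-20045 + (-94 + x)*I) = √(-20045 + (-94 + 12)*47) = √(-20045 - 82*47) = √(-20045 - 3854) = √(-23899) = I*√23899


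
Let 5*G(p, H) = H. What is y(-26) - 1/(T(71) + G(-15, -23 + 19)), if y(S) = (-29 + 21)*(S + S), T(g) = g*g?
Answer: 10483611/25201 ≈ 416.00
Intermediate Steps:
G(p, H) = H/5
T(g) = g²
y(S) = -16*S
y(-26) - 1/(T(71) + G(-15, -23 + 19)) = -16*(-26) - 1/(71² + (-23 + 19)/5) = 416 - 1/(5041 + (⅕)*(-4)) = 416 - 1/(5041 - ⅘) = 416 - 1/25201/5 = 416 - 1*5/25201 = 416 - 5/25201 = 10483611/25201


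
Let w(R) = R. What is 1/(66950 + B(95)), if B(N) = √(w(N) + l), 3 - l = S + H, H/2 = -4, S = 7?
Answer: 66950/4482302401 - 3*√11/4482302401 ≈ 1.4934e-5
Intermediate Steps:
H = -8 (H = 2*(-4) = -8)
l = 4 (l = 3 - (7 - 8) = 3 - 1*(-1) = 3 + 1 = 4)
B(N) = √(4 + N) (B(N) = √(N + 4) = √(4 + N))
1/(66950 + B(95)) = 1/(66950 + √(4 + 95)) = 1/(66950 + √99) = 1/(66950 + 3*√11)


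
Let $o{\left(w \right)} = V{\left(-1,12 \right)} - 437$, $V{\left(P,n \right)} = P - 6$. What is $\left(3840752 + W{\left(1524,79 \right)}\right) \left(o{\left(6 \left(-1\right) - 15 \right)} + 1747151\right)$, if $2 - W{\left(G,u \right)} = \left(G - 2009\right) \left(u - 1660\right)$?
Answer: $5369323170083$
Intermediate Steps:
$W{\left(G,u \right)} = 2 - \left(-2009 + G\right) \left(-1660 + u\right)$ ($W{\left(G,u \right)} = 2 - \left(G - 2009\right) \left(u - 1660\right) = 2 - \left(-2009 + G\right) \left(-1660 + u\right)$)
$V{\left(P,n \right)} = -6 + P$
$o{\left(w \right)} = -444$ ($o{\left(w \right)} = \left(-6 - 1\right) - 437 = -7 - 437 = -444$)
$\left(3840752 + W{\left(1524,79 \right)}\right) \left(o{\left(6 \left(-1\right) - 15 \right)} + 1747151\right) = \left(3840752 + \left(-3334938 + 1660 \cdot 1524 + 2009 \cdot 79 - 1524 \cdot 79\right)\right) \left(-444 + 1747151\right) = \left(3840752 + \left(-3334938 + 2529840 + 158711 - 120396\right)\right) 1746707 = \left(3840752 - 766783\right) 1746707 = 3073969 \cdot 1746707 = 5369323170083$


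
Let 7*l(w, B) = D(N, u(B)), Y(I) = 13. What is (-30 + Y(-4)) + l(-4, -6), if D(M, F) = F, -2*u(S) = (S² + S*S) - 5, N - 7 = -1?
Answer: -305/14 ≈ -21.786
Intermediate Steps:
N = 6 (N = 7 - 1 = 6)
u(S) = 5/2 - S² (u(S) = -((S² + S*S) - 5)/2 = -((S² + S²) - 5)/2 = -(2*S² - 5)/2 = -(-5 + 2*S²)/2 = 5/2 - S²)
l(w, B) = 5/14 - B²/7 (l(w, B) = (5/2 - B²)/7 = 5/14 - B²/7)
(-30 + Y(-4)) + l(-4, -6) = (-30 + 13) + (5/14 - ⅐*(-6)²) = -17 + (5/14 - ⅐*36) = -17 + (5/14 - 36/7) = -17 - 67/14 = -305/14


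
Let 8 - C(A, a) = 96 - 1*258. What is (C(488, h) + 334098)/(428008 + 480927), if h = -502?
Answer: 334268/908935 ≈ 0.36776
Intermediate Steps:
C(A, a) = 170 (C(A, a) = 8 - (96 - 1*258) = 8 - (96 - 258) = 8 - 1*(-162) = 8 + 162 = 170)
(C(488, h) + 334098)/(428008 + 480927) = (170 + 334098)/(428008 + 480927) = 334268/908935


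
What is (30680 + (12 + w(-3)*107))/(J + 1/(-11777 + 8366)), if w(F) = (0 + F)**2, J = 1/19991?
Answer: -431706464631/3316 ≈ -1.3019e+8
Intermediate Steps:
J = 1/19991 ≈ 5.0022e-5
w(F) = F**2
(30680 + (12 + w(-3)*107))/(J + 1/(-11777 + 8366)) = (30680 + (12 + (-3)**2*107))/(1/19991 + 1/(-11777 + 8366)) = (30680 + (12 + 9*107))/(1/19991 + 1/(-3411)) = (30680 + (12 + 963))/(1/19991 - 1/3411) = (30680 + 975)/(-16580/68189301) = 31655*(-68189301/16580) = -431706464631/3316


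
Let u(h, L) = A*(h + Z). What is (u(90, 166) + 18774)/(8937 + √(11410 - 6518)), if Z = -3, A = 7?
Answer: 173225871/79865077 - 38766*√1223/79865077 ≈ 2.1520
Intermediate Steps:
u(h, L) = -21 + 7*h (u(h, L) = 7*(h - 3) = 7*(-3 + h) = -21 + 7*h)
(u(90, 166) + 18774)/(8937 + √(11410 - 6518)) = ((-21 + 7*90) + 18774)/(8937 + √(11410 - 6518)) = ((-21 + 630) + 18774)/(8937 + √4892) = (609 + 18774)/(8937 + 2*√1223) = 19383/(8937 + 2*√1223)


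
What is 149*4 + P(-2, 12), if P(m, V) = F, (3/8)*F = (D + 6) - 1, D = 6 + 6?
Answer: 1924/3 ≈ 641.33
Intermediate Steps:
D = 12
F = 136/3 (F = 8*((12 + 6) - 1)/3 = 8*(18 - 1)/3 = (8/3)*17 = 136/3 ≈ 45.333)
P(m, V) = 136/3
149*4 + P(-2, 12) = 149*4 + 136/3 = 596 + 136/3 = 1924/3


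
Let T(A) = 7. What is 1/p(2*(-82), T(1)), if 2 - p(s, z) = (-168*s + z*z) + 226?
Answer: -1/27825 ≈ -3.5939e-5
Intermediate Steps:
p(s, z) = -224 - z**2 + 168*s (p(s, z) = 2 - ((-168*s + z*z) + 226) = 2 - ((-168*s + z**2) + 226) = 2 - ((z**2 - 168*s) + 226) = 2 - (226 + z**2 - 168*s) = 2 + (-226 - z**2 + 168*s) = -224 - z**2 + 168*s)
1/p(2*(-82), T(1)) = 1/(-224 - 1*7**2 + 168*(2*(-82))) = 1/(-224 - 1*49 + 168*(-164)) = 1/(-224 - 49 - 27552) = 1/(-27825) = -1/27825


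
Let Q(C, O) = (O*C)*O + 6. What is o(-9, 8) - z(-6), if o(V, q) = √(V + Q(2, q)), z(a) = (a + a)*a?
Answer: -72 + 5*√5 ≈ -60.820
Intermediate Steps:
Q(C, O) = 6 + C*O² (Q(C, O) = (C*O)*O + 6 = C*O² + 6 = 6 + C*O²)
z(a) = 2*a² (z(a) = (2*a)*a = 2*a²)
o(V, q) = √(6 + V + 2*q²) (o(V, q) = √(V + (6 + 2*q²)) = √(6 + V + 2*q²))
o(-9, 8) - z(-6) = √(6 - 9 + 2*8²) - 2*(-6)² = √(6 - 9 + 2*64) - 2*36 = √(6 - 9 + 128) - 1*72 = √125 - 72 = 5*√5 - 72 = -72 + 5*√5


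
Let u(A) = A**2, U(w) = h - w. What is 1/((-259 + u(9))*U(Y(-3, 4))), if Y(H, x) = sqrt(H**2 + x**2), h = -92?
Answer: 1/17266 ≈ 5.7917e-5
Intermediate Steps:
U(w) = -92 - w
1/((-259 + u(9))*U(Y(-3, 4))) = 1/((-259 + 9**2)*(-92 - sqrt((-3)**2 + 4**2))) = 1/((-259 + 81)*(-92 - sqrt(9 + 16))) = 1/((-178)*(-92 - sqrt(25))) = -1/(178*(-92 - 1*5)) = -1/(178*(-92 - 5)) = -1/178/(-97) = -1/178*(-1/97) = 1/17266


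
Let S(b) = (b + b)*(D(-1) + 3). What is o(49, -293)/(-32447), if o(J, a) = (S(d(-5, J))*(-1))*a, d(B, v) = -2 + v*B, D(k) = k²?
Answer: 578968/32447 ≈ 17.844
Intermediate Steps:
d(B, v) = -2 + B*v
S(b) = 8*b (S(b) = (b + b)*((-1)² + 3) = (2*b)*(1 + 3) = (2*b)*4 = 8*b)
o(J, a) = a*(16 + 40*J) (o(J, a) = ((8*(-2 - 5*J))*(-1))*a = ((-16 - 40*J)*(-1))*a = (16 + 40*J)*a = a*(16 + 40*J))
o(49, -293)/(-32447) = (8*(-293)*(2 + 5*49))/(-32447) = (8*(-293)*(2 + 245))*(-1/32447) = (8*(-293)*247)*(-1/32447) = -578968*(-1/32447) = 578968/32447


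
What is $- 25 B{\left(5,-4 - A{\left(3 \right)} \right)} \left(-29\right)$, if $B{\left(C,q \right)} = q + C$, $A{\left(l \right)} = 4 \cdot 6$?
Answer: $-16675$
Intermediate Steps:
$A{\left(l \right)} = 24$
$B{\left(C,q \right)} = C + q$
$- 25 B{\left(5,-4 - A{\left(3 \right)} \right)} \left(-29\right) = - 25 \left(5 - 28\right) \left(-29\right) = \left(-25\right) \left(-23\right) \left(-29\right) = 575 \left(-29\right) = -16675$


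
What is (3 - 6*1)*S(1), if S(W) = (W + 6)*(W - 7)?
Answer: 126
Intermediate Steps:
S(W) = (-7 + W)*(6 + W) (S(W) = (6 + W)*(-7 + W) = (-7 + W)*(6 + W))
(3 - 6*1)*S(1) = (3 - 6*1)*(-42 + 1**2 - 1*1) = (3 - 6)*(-42 + 1 - 1) = -3*(-42) = 126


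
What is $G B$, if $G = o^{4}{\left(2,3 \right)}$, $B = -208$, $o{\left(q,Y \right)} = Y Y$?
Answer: $-1364688$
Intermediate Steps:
$o{\left(q,Y \right)} = Y^{2}$
$G = 6561$ ($G = \left(3^{2}\right)^{4} = 9^{4} = 6561$)
$G B = 6561 \left(-208\right) = -1364688$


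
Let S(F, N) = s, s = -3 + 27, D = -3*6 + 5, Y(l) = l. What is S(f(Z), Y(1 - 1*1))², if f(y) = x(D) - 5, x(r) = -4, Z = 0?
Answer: 576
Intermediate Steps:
D = -13 (D = -18 + 5 = -13)
f(y) = -9 (f(y) = -4 - 5 = -9)
s = 24
S(F, N) = 24
S(f(Z), Y(1 - 1*1))² = 24² = 576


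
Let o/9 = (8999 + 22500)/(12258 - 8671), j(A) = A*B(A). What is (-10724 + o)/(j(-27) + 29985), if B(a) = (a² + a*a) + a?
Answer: 38183497/31034724 ≈ 1.2303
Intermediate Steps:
B(a) = a + 2*a² (B(a) = (a² + a²) + a = 2*a² + a = a + 2*a²)
j(A) = A²*(1 + 2*A) (j(A) = A*(A*(1 + 2*A)) = A²*(1 + 2*A))
o = 283491/3587 (o = 9*((8999 + 22500)/(12258 - 8671)) = 9*(31499/3587) = 283491/3587 ≈ 79.033)
(-10724 + o)/(j(-27) + 29985) = (-10724 + 283491/3587)/((-27)²*(1 + 2*(-27)) + 29985) = -38183497/(3587*(729*(1 - 54) + 29985)) = -38183497/(3587*(729*(-53) + 29985)) = -38183497/(3587*(-38637 + 29985)) = -38183497/3587/(-8652) = -38183497/3587*(-1/8652) = 38183497/31034724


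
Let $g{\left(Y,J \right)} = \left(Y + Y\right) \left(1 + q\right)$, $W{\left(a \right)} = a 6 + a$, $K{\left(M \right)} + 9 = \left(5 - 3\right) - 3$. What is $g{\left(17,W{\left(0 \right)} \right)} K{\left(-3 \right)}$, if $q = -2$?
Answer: $340$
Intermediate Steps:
$K{\left(M \right)} = -10$ ($K{\left(M \right)} = -9 + \left(\left(5 - 3\right) - 3\right) = -9 + \left(2 - 3\right) = -9 - 1 = -10$)
$W{\left(a \right)} = 7 a$ ($W{\left(a \right)} = 6 a + a = 7 a$)
$g{\left(Y,J \right)} = - 2 Y$ ($g{\left(Y,J \right)} = \left(Y + Y\right) \left(1 - 2\right) = 2 Y \left(-1\right) = - 2 Y$)
$g{\left(17,W{\left(0 \right)} \right)} K{\left(-3 \right)} = \left(-2\right) 17 \left(-10\right) = \left(-34\right) \left(-10\right) = 340$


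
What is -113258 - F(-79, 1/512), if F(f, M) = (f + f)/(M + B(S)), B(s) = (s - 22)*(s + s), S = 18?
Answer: -8350253462/73727 ≈ -1.1326e+5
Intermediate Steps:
B(s) = 2*s*(-22 + s) (B(s) = (-22 + s)*(2*s) = 2*s*(-22 + s))
F(f, M) = 2*f/(-144 + M) (F(f, M) = (f + f)/(M + 2*18*(-22 + 18)) = (2*f)/(M + 2*18*(-4)) = (2*f)/(M - 144) = (2*f)/(-144 + M) = 2*f/(-144 + M))
-113258 - F(-79, 1/512) = -113258 - 2*(-79)/(-144 + 1/512) = -113258 - 2*(-79)/(-73727/512) = -113258 - 2*(-79)*(-512)/73727 = -113258 - 1*80896/73727 = -113258 - 80896/73727 = -8350253462/73727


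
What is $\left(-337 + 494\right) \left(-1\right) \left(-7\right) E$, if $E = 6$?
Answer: $6594$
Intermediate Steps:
$\left(-337 + 494\right) \left(-1\right) \left(-7\right) E = \left(-337 + 494\right) \left(-1\right) \left(-7\right) 6 = 157 \cdot 7 \cdot 6 = 157 \cdot 42 = 6594$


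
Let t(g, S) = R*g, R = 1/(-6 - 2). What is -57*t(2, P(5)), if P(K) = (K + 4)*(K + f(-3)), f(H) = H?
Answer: 57/4 ≈ 14.250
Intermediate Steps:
P(K) = (-3 + K)*(4 + K) (P(K) = (K + 4)*(K - 3) = (4 + K)*(-3 + K) = (-3 + K)*(4 + K))
R = -⅛ (R = 1/(-8) = -⅛ ≈ -0.12500)
t(g, S) = -g/8
-57*t(2, P(5)) = -(-57)*2/8 = -57*(-¼) = 57/4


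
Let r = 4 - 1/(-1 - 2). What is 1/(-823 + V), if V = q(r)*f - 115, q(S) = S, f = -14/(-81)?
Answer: -243/227752 ≈ -0.0010669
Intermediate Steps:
r = 13/3 (r = 4 - 1/(-3) = 4 - 1*(-1/3) = 4 + 1/3 = 13/3 ≈ 4.3333)
f = 14/81 (f = -14*(-1/81) = 14/81 ≈ 0.17284)
V = -27763/243 (V = (13/3)*(14/81) - 115 = 182/243 - 115 = -27763/243 ≈ -114.25)
1/(-823 + V) = 1/(-823 - 27763/243) = 1/(-227752/243) = -243/227752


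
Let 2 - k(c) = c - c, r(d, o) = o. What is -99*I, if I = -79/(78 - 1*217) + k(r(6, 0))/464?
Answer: -1828233/32248 ≈ -56.693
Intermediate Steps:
k(c) = 2 (k(c) = 2 - (c - c) = 2 - 1*0 = 2 + 0 = 2)
I = 18467/32248 (I = -79/(78 - 1*217) + 2/464 = -79/(78 - 217) + 2*(1/464) = -79/(-139) + 1/232 = -79*(-1/139) + 1/232 = 79/139 + 1/232 = 18467/32248 ≈ 0.57266)
-99*I = -99*18467/32248 = -1828233/32248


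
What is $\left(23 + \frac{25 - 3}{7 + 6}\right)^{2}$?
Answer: $\frac{103041}{169} \approx 609.71$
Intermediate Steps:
$\left(23 + \frac{25 - 3}{7 + 6}\right)^{2} = \left(23 + \frac{22}{13}\right)^{2} = \left(\frac{321}{13}\right)^{2} = \frac{103041}{169}$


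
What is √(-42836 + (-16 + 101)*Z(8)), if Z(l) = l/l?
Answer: I*√42751 ≈ 206.76*I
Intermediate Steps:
Z(l) = 1
√(-42836 + (-16 + 101)*Z(8)) = √(-42836 + (-16 + 101)*1) = √(-42836 + 85*1) = √(-42836 + 85) = √(-42751) = I*√42751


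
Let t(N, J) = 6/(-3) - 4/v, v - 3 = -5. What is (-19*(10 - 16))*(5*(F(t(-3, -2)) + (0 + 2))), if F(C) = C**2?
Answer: 1140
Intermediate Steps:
v = -2 (v = 3 - 5 = -2)
t(N, J) = 0 (t(N, J) = 6/(-3) - 4/(-2) = 6*(-1/3) - 4*(-1/2) = -2 + 2 = 0)
(-19*(10 - 16))*(5*(F(t(-3, -2)) + (0 + 2))) = (-19*(10 - 16))*(5*(0**2 + (0 + 2))) = (-19*(-6))*(5*(0 + 2)) = 114*(5*2) = 114*10 = 1140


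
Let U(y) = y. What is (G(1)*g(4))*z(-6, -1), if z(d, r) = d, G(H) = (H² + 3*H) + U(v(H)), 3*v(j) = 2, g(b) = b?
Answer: -112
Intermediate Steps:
v(j) = ⅔ (v(j) = (⅓)*2 = ⅔)
G(H) = ⅔ + H² + 3*H (G(H) = (H² + 3*H) + ⅔ = ⅔ + H² + 3*H)
(G(1)*g(4))*z(-6, -1) = ((⅔ + 1² + 3*1)*4)*(-6) = ((⅔ + 1 + 3)*4)*(-6) = ((14/3)*4)*(-6) = (56/3)*(-6) = -112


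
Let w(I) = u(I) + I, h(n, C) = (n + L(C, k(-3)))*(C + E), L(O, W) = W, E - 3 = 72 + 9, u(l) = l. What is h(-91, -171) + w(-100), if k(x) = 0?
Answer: 7717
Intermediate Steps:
E = 84 (E = 3 + (72 + 9) = 3 + 81 = 84)
h(n, C) = n*(84 + C) (h(n, C) = (n + 0)*(C + 84) = n*(84 + C))
w(I) = 2*I (w(I) = I + I = 2*I)
h(-91, -171) + w(-100) = -91*(84 - 171) + 2*(-100) = -91*(-87) - 200 = 7917 - 200 = 7717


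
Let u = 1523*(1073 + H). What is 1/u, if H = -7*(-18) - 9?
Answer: 1/1812370 ≈ 5.5176e-7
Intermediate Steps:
H = 117 (H = 126 - 9 = 117)
u = 1812370 (u = 1523*(1073 + 117) = 1523*1190 = 1812370)
1/u = 1/1812370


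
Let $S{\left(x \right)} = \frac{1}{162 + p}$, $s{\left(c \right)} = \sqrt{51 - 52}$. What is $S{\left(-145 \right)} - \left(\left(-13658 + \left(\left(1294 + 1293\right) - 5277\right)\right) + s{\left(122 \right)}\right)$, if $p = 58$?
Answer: $\frac{3596561}{220} - i \approx 16348.0 - 1.0 i$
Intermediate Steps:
$s{\left(c \right)} = i$ ($s{\left(c \right)} = \sqrt{-1} = i$)
$S{\left(x \right)} = \frac{1}{220}$ ($S{\left(x \right)} = \frac{1}{162 + 58} = \frac{1}{220}$)
$S{\left(-145 \right)} - \left(\left(-13658 + \left(\left(1294 + 1293\right) - 5277\right)\right) + s{\left(122 \right)}\right) = \frac{1}{220} - \left(\left(-13658 + \left(\left(1294 + 1293\right) - 5277\right)\right) + i\right) = \frac{1}{220} - \left(\left(-13658 + \left(2587 - 5277\right)\right) + i\right) = \frac{1}{220} - \left(\left(-13658 - 2690\right) + i\right) = \frac{1}{220} - \left(-16348 + i\right) = \frac{1}{220} + \left(16348 - i\right) = \frac{3596561}{220} - i$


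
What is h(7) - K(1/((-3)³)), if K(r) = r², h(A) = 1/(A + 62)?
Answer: 220/16767 ≈ 0.013121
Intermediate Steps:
h(A) = 1/(62 + A)
h(7) - K(1/((-3)³)) = 1/(62 + 7) - (1/((-3)³))² = 1/69 - (1/(-27))² = 1/69 - (-1/27)² = 1/69 - 1*1/729 = 1/69 - 1/729 = 220/16767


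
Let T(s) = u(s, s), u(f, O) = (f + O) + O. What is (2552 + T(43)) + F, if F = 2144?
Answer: 4825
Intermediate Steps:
u(f, O) = f + 2*O (u(f, O) = (O + f) + O = f + 2*O)
T(s) = 3*s (T(s) = s + 2*s = 3*s)
(2552 + T(43)) + F = (2552 + 3*43) + 2144 = (2552 + 129) + 2144 = 2681 + 2144 = 4825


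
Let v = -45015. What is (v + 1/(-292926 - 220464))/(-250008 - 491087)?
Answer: 23110250851/380470762050 ≈ 0.060741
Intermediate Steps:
(v + 1/(-292926 - 220464))/(-250008 - 491087) = (-45015 + 1/(-292926 - 220464))/(-250008 - 491087) = (-45015 + 1/(-513390))/(-741095) = (-45015 - 1/513390)*(-1/741095) = -23110250851/513390*(-1/741095) = 23110250851/380470762050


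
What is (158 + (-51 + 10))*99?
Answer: 11583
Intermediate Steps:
(158 + (-51 + 10))*99 = (158 - 41)*99 = 117*99 = 11583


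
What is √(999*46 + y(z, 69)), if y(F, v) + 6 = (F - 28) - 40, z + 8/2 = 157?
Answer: √46033 ≈ 214.55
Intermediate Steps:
z = 153 (z = -4 + 157 = 153)
y(F, v) = -74 + F (y(F, v) = -6 + ((F - 28) - 40) = -6 + ((-28 + F) - 40) = -6 + (-68 + F) = -74 + F)
√(999*46 + y(z, 69)) = √(999*46 + (-74 + 153)) = √(45954 + 79) = √46033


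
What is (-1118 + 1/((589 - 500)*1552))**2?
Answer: 23847730140972609/19079344384 ≈ 1.2499e+6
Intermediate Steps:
(-1118 + 1/((589 - 500)*1552))**2 = (-1118 + (1/1552)/89)**2 = (-1118 + (1/89)*(1/1552))**2 = (-1118 + 1/138128)**2 = (-154427103/138128)**2 = 23847730140972609/19079344384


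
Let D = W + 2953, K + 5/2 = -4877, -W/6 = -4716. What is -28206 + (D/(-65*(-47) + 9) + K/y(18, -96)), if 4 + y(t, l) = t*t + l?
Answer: -4841686057/171584 ≈ -28218.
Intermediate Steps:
W = 28296 (W = -6*(-4716) = 28296)
K = -9759/2 (K = -5/2 - 4877 = -9759/2 ≈ -4879.5)
y(t, l) = -4 + l + t² (y(t, l) = -4 + (t*t + l) = -4 + (t² + l) = -4 + (l + t²) = -4 + l + t²)
D = 31249 (D = 28296 + 2953 = 31249)
-28206 + (D/(-65*(-47) + 9) + K/y(18, -96)) = -28206 + (31249/(-65*(-47) + 9) - 9759/(2*(-4 - 96 + 18²))) = -28206 + (31249/(3055 + 9) - 9759/(2*(-4 - 96 + 324))) = -28206 + (31249/3064 - 9759/2/224) = -28206 + (31249*(1/3064) - 9759/2*1/224) = -28206 + (31249/3064 - 9759/448) = -28206 - 1987753/171584 = -4841686057/171584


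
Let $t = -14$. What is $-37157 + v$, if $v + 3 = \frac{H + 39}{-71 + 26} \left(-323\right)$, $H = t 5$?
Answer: $- \frac{1682213}{45} \approx -37383.0$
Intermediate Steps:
$H = -70$ ($H = \left(-14\right) 5 = -70$)
$v = - \frac{10148}{45}$ ($v = -3 + \frac{-70 + 39}{-71 + 26} \left(-323\right) = -3 + - \frac{31}{-45} \left(-323\right) = -3 + \left(-31\right) \left(- \frac{1}{45}\right) \left(-323\right) = -3 + \frac{31}{45} \left(-323\right) = -3 - \frac{10013}{45} = - \frac{10148}{45} \approx -225.51$)
$-37157 + v = -37157 - \frac{10148}{45} = - \frac{1682213}{45}$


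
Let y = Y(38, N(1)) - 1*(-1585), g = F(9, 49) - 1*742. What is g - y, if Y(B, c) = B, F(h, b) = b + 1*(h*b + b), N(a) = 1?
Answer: -1826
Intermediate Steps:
F(h, b) = 2*b + b*h (F(h, b) = b + 1*(b*h + b) = b + 1*(b + b*h) = b + (b + b*h) = 2*b + b*h)
g = -203 (g = 49*(2 + 9) - 1*742 = 49*11 - 742 = 539 - 742 = -203)
y = 1623 (y = 38 - 1*(-1585) = 38 + 1585 = 1623)
g - y = -203 - 1*1623 = -203 - 1623 = -1826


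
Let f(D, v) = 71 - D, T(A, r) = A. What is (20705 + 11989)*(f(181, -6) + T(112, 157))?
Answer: 65388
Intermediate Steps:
(20705 + 11989)*(f(181, -6) + T(112, 157)) = (20705 + 11989)*((71 - 1*181) + 112) = 32694*((71 - 181) + 112) = 32694*(-110 + 112) = 32694*2 = 65388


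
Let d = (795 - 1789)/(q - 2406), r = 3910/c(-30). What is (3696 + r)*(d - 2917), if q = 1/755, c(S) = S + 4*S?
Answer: -97217719810509/9082645 ≈ -1.0704e+7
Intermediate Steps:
c(S) = 5*S
q = 1/755 ≈ 0.0013245
r = -391/15 (r = 3910/((5*(-30))) = 3910/(-150) = 3910*(-1/150) = -391/15 ≈ -26.067)
d = 750470/1816529 (d = (795 - 1789)/(1/755 - 2406) = -994/(-1816529/755) = -994*(-755/1816529) = 750470/1816529 ≈ 0.41313)
(3696 + r)*(d - 2917) = (3696 - 391/15)*(750470/1816529 - 2917) = (55049/15)*(-5298064623/1816529) = -97217719810509/9082645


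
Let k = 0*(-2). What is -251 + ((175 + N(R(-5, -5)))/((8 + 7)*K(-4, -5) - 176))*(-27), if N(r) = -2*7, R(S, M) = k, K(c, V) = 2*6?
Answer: -5351/4 ≈ -1337.8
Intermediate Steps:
k = 0
K(c, V) = 12
R(S, M) = 0
N(r) = -14
-251 + ((175 + N(R(-5, -5)))/((8 + 7)*K(-4, -5) - 176))*(-27) = -251 + ((175 - 14)/((8 + 7)*12 - 176))*(-27) = -251 + (161/(15*12 - 176))*(-27) = -251 + (161/(180 - 176))*(-27) = -251 + (161/4)*(-27) = -251 - 4347/4 = -5351/4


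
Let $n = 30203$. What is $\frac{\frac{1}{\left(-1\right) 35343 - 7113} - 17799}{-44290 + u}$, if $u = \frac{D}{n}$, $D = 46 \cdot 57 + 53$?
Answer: $\frac{4564726448407}{11358578001384} \approx 0.40188$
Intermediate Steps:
$D = 2675$ ($D = 2622 + 53 = 2675$)
$u = \frac{2675}{30203} \approx 0.088567$
$\frac{\frac{1}{\left(-1\right) 35343 - 7113} - 17799}{-44290 + u} = \frac{\frac{1}{\left(-1\right) 35343 - 7113} - 17799}{-44290 + \frac{2675}{30203}} = \frac{\frac{1}{-35343 - 7113} - 17799}{- \frac{1337688195}{30203}} = \left(\frac{1}{-42456} - 17799\right) \left(- \frac{30203}{1337688195}\right) = \left(- \frac{1}{42456} - 17799\right) \left(- \frac{30203}{1337688195}\right) = \left(- \frac{755674345}{42456}\right) \left(- \frac{30203}{1337688195}\right) = \frac{4564726448407}{11358578001384}$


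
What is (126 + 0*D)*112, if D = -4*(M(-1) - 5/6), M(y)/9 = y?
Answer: 14112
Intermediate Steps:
M(y) = 9*y
D = 118/3 (D = -4*(9*(-1) - 5/6) = -4*(-9 - 5*⅙) = -4*(-9 - ⅚) = -4*(-59/6) = 118/3 ≈ 39.333)
(126 + 0*D)*112 = (126 + 0*(118/3))*112 = (126 + 0)*112 = 126*112 = 14112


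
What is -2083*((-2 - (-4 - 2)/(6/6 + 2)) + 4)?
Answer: -8332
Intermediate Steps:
-2083*((-2 - (-4 - 2)/(6/6 + 2)) + 4) = -2083*((-2 - (-6)/(6*(1/6) + 2)) + 4) = -2083*((-2 - (-6)/(1 + 2)) + 4) = -2083*((-2 - (-6)/3) + 4) = -2083*((-2 - 1*(-2)) + 4) = -2083*((-2 + 2) + 4) = -2083*(0 + 4) = -2083*4 = -8332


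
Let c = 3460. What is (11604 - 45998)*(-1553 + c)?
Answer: -65589358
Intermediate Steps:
(11604 - 45998)*(-1553 + c) = (11604 - 45998)*(-1553 + 3460) = -34394*1907 = -65589358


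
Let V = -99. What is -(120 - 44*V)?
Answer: -4476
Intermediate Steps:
-(120 - 44*V) = -(120 - 44*(-99)) = -(120 + 4356) = -1*4476 = -4476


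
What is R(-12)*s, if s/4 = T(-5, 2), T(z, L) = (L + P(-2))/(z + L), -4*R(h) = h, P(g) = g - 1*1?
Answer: 4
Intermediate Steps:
P(g) = -1 + g (P(g) = g - 1 = -1 + g)
R(h) = -h/4
T(z, L) = (-3 + L)/(L + z) (T(z, L) = (L + (-1 - 2))/(z + L) = (L - 3)/(L + z) = (-3 + L)/(L + z))
s = 4/3 (s = 4*((-3 + 2)/(2 - 5)) = 4*(-1/(-3)) = 4*(-⅓*(-1)) = 4*(⅓) = 4/3 ≈ 1.3333)
R(-12)*s = -¼*(-12)*(4/3) = 3*(4/3) = 4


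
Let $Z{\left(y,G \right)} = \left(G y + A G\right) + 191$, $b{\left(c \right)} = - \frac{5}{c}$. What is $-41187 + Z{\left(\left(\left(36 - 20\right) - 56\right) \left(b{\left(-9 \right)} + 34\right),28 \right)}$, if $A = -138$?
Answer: $- \frac{752060}{9} \approx -83562.0$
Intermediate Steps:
$Z{\left(y,G \right)} = 191 - 138 G + G y$ ($Z{\left(y,G \right)} = \left(G y - 138 G\right) + 191 = \left(- 138 G + G y\right) + 191 = 191 - 138 G + G y$)
$-41187 + Z{\left(\left(\left(36 - 20\right) - 56\right) \left(b{\left(-9 \right)} + 34\right),28 \right)} = -41187 + \left(191 - 3864 + 28 \left(\left(36 - 20\right) - 56\right) \left(- \frac{5}{-9} + 34\right)\right) = -41187 + \left(191 - 3864 + 28 \left(16 - 56\right) \left(\left(-5\right) \left(- \frac{1}{9}\right) + 34\right)\right) = -41187 + \left(191 - 3864 + 28 \left(- 40 \left(\frac{5}{9} + 34\right)\right)\right) = -41187 + \left(191 - 3864 + 28 \left(\left(-40\right) \frac{311}{9}\right)\right) = -41187 + \left(191 - 3864 + 28 \left(- \frac{12440}{9}\right)\right) = -41187 - \frac{381377}{9} = - \frac{752060}{9}$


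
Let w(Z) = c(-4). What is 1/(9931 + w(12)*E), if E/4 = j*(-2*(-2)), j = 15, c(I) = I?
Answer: 1/8971 ≈ 0.00011147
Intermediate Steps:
w(Z) = -4
E = 240 (E = 4*(15*(-2*(-2))) = 4*(15*4) = 4*60 = 240)
1/(9931 + w(12)*E) = 1/(9931 - 4*240) = 1/(9931 - 960) = 1/8971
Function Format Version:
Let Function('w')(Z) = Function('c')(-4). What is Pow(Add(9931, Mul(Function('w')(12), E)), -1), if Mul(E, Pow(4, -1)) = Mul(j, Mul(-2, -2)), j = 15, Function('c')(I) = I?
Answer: Rational(1, 8971) ≈ 0.00011147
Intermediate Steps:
Function('w')(Z) = -4
E = 240 (E = Mul(4, Mul(15, Mul(-2, -2))) = Mul(4, Mul(15, 4)) = Mul(4, 60) = 240)
Pow(Add(9931, Mul(Function('w')(12), E)), -1) = Pow(Add(9931, Mul(-4, 240)), -1) = Pow(Add(9931, -960), -1) = Pow(8971, -1) = Rational(1, 8971)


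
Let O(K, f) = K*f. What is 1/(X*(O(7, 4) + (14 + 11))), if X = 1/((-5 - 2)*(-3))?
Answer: 21/53 ≈ 0.39623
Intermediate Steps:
X = 1/21 (X = 1/(-7*(-3)) = 1/21 ≈ 0.047619)
1/(X*(O(7, 4) + (14 + 11))) = 1/((7*4 + (14 + 11))/21) = 1/((28 + 25)/21) = 1/((1/21)*53) = 1/(53/21) = 21/53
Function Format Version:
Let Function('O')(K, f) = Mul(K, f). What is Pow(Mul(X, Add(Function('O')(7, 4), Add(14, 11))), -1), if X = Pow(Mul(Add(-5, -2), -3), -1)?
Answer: Rational(21, 53) ≈ 0.39623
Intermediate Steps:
X = Rational(1, 21) (X = Pow(Mul(-7, -3), -1) = Pow(21, -1) = Rational(1, 21) ≈ 0.047619)
Pow(Mul(X, Add(Function('O')(7, 4), Add(14, 11))), -1) = Pow(Mul(Rational(1, 21), Add(Mul(7, 4), Add(14, 11))), -1) = Pow(Mul(Rational(1, 21), Add(28, 25)), -1) = Pow(Mul(Rational(1, 21), 53), -1) = Pow(Rational(53, 21), -1) = Rational(21, 53)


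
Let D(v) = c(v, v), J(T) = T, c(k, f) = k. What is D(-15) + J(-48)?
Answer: -63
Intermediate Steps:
D(v) = v
D(-15) + J(-48) = -15 - 48 = -63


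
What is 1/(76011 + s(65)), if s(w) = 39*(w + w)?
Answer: 1/81081 ≈ 1.2333e-5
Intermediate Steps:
s(w) = 78*w (s(w) = 39*(2*w) = 78*w)
1/(76011 + s(65)) = 1/(76011 + 78*65) = 1/(76011 + 5070) = 1/81081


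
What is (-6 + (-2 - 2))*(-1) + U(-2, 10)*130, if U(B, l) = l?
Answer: 1310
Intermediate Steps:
(-6 + (-2 - 2))*(-1) + U(-2, 10)*130 = (-6 + (-2 - 2))*(-1) + 10*130 = (-6 - 4)*(-1) + 1300 = -10*(-1) + 1300 = 10 + 1300 = 1310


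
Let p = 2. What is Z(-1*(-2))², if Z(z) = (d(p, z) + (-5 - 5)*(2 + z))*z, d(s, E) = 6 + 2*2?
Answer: 3600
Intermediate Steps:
d(s, E) = 10 (d(s, E) = 6 + 4 = 10)
Z(z) = z*(-10 - 10*z) (Z(z) = (10 + (-5 - 5)*(2 + z))*z = (10 - 10*(2 + z))*z = (10 + (-20 - 10*z))*z = (-10 - 10*z)*z = z*(-10 - 10*z))
Z(-1*(-2))² = (-10*(-1*(-2))*(1 - 1*(-2)))² = (-10*2*(1 + 2))² = (-10*2*3)² = (-60)² = 3600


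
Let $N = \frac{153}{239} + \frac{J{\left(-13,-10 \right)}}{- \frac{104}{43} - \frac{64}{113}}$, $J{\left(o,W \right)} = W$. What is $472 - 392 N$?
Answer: $- \frac{9658226}{8843} \approx -1092.2$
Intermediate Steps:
$N = \frac{6916061}{1733228}$ ($N = \frac{153}{239} - \frac{10}{- \frac{104}{43} - \frac{64}{113}} = \frac{153}{239} - \frac{10}{- \frac{14504}{4859}} = \frac{153}{239} - - \frac{24295}{7252} = \frac{153}{239} + \frac{24295}{7252} = \frac{6916061}{1733228} \approx 3.9903$)
$472 - 392 N = 472 - \frac{13832122}{8843} = - \frac{9658226}{8843}$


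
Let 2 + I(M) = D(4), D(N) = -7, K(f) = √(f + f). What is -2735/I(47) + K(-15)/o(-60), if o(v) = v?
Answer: 2735/9 - I*√30/60 ≈ 303.89 - 0.091287*I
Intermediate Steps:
K(f) = √2*√f (K(f) = √(2*f) = √2*√f)
I(M) = -9 (I(M) = -2 - 7 = -9)
-2735/I(47) + K(-15)/o(-60) = -2735/(-9) + (√2*√(-15))/(-60) = -2735*(-⅑) + (√2*(I*√15))*(-1/60) = 2735/9 + (I*√30)*(-1/60) = 2735/9 - I*√30/60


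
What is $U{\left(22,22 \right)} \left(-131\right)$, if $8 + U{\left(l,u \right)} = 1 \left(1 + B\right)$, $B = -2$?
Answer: $1179$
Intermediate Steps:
$U{\left(l,u \right)} = -9$ ($U{\left(l,u \right)} = -8 + 1 \left(1 - 2\right) = -8 + 1 \left(-1\right) = -8 - 1 = -9$)
$U{\left(22,22 \right)} \left(-131\right) = \left(-9\right) \left(-131\right) = 1179$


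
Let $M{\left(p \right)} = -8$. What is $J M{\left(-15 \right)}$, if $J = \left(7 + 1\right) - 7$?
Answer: $-8$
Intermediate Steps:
$J = 1$ ($J = 8 - 7 = 1$)
$J M{\left(-15 \right)} = 1 \left(-8\right) = -8$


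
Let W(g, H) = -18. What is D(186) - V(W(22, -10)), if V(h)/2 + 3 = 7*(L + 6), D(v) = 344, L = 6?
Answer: 182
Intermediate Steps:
V(h) = 162 (V(h) = -6 + 2*(7*(6 + 6)) = -6 + 2*(7*12) = -6 + 2*84 = -6 + 168 = 162)
D(186) - V(W(22, -10)) = 344 - 1*162 = 344 - 162 = 182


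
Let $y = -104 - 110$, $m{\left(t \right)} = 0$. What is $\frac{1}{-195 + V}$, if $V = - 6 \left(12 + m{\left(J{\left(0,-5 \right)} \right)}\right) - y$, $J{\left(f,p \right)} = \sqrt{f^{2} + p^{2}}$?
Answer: $- \frac{1}{53} \approx -0.018868$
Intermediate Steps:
$y = -214$
$V = 142$ ($V = - 6 \left(12 + 0\right) - -214 = \left(-6\right) 12 + 214 = -72 + 214 = 142$)
$\frac{1}{-195 + V} = \frac{1}{-195 + 142} = \frac{1}{-53} = - \frac{1}{53}$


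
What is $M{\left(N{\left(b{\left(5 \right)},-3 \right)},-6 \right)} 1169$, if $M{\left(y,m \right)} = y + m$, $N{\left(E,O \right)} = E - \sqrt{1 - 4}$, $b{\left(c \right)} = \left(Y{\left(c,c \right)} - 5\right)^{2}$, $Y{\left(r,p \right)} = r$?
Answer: $-7014 - 1169 i \sqrt{3} \approx -7014.0 - 2024.8 i$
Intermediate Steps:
$b{\left(c \right)} = \left(-5 + c\right)^{2}$ ($b{\left(c \right)} = \left(c - 5\right)^{2} = \left(-5 + c\right)^{2}$)
$N{\left(E,O \right)} = E - i \sqrt{3}$ ($N{\left(E,O \right)} = E - \sqrt{-3} = E - i \sqrt{3}$)
$M{\left(y,m \right)} = m + y$
$M{\left(N{\left(b{\left(5 \right)},-3 \right)},-6 \right)} 1169 = \left(-6 + \left(\left(-5 + 5\right)^{2} - i \sqrt{3}\right)\right) 1169 = \left(-6 + \left(0^{2} - i \sqrt{3}\right)\right) 1169 = \left(-6 + \left(0 - i \sqrt{3}\right)\right) 1169 = \left(-6 - i \sqrt{3}\right) 1169 = -7014 - 1169 i \sqrt{3}$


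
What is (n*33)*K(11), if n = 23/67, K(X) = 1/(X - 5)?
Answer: 253/134 ≈ 1.8881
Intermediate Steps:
K(X) = 1/(-5 + X)
n = 23/67 (n = 23*(1/67) = 23/67 ≈ 0.34328)
(n*33)*K(11) = ((23/67)*33)/(-5 + 11) = (759/67)/6 = (759/67)*(1/6) = 253/134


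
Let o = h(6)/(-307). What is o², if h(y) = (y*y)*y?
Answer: 46656/94249 ≈ 0.49503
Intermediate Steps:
h(y) = y³ (h(y) = y²*y = y³)
o = -216/307 (o = 6³/(-307) = 216*(-1/307) = -216/307 ≈ -0.70358)
o² = (-216/307)² = 46656/94249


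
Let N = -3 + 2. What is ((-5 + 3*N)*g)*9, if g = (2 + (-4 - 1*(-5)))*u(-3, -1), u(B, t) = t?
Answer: 216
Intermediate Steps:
N = -1
g = -3 (g = (2 + (-4 - 1*(-5)))*(-1) = (2 + (-4 + 5))*(-1) = (2 + 1)*(-1) = 3*(-1) = -3)
((-5 + 3*N)*g)*9 = ((-5 + 3*(-1))*(-3))*9 = ((-5 - 3)*(-3))*9 = -8*(-3)*9 = 24*9 = 216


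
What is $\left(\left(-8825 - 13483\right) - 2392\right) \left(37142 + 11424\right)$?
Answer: $-1199580200$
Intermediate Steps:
$\left(\left(-8825 - 13483\right) - 2392\right) \left(37142 + 11424\right) = \left(\left(-8825 - 13483\right) - 2392\right) 48566 = \left(-22308 - 2392\right) 48566 = \left(-24700\right) 48566 = -1199580200$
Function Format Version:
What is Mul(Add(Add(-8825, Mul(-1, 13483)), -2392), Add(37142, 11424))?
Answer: -1199580200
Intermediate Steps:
Mul(Add(Add(-8825, Mul(-1, 13483)), -2392), Add(37142, 11424)) = Mul(Add(Add(-8825, -13483), -2392), 48566) = Mul(Add(-22308, -2392), 48566) = Mul(-24700, 48566) = -1199580200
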